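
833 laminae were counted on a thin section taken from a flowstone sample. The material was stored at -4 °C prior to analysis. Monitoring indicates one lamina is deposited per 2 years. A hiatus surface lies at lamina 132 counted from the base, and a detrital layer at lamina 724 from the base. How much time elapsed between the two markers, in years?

Separation: 724 − 132 = 592 laminae.
At 2 years per lamina, 592 × 2 = 1184 years.

1184 years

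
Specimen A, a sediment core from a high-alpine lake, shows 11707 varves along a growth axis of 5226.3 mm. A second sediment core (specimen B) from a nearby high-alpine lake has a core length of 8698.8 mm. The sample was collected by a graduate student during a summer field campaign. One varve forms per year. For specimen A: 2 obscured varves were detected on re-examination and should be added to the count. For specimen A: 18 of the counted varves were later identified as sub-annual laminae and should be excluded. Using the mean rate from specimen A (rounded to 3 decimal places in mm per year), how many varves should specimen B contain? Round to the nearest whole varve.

Specimen A: adjusted count: 11707 − 18 + 2 = 11691 varves.
A: Extension rate ≈ 5226.3 / 11691 = 0.447 mm/year.
Specimen B: 8698.8 mm / 0.447 mm per year = 19460.40 years ≈ 19460 varves.

19460 varves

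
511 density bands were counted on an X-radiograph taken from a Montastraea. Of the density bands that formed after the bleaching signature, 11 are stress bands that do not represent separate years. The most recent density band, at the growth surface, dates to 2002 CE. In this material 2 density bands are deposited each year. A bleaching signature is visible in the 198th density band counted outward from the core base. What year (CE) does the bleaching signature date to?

Between density band 198 and the growth surface there are 511 − 198 = 313 density bands.
313 − 11 false = 302 true density bands after the bleaching signature.
With 2 density bands per year, 302 / 2 = 151 years.
Counting back 151 years from 2002 CE places the bleaching signature in 2002 − 151 = 1851 CE.

1851 CE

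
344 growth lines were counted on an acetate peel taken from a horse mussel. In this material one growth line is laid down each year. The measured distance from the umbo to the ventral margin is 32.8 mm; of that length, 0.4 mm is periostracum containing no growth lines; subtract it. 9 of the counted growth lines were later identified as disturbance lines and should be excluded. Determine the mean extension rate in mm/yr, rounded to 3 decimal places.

Correcting the raw count gives 344 − 9 = 335 true growth lines.
Net length = 32.8 − 0.4 = 32.4 mm.
Mean rate = 32.4 mm / 335 years ≈ 0.097 mm/yr.

0.097 mm/yr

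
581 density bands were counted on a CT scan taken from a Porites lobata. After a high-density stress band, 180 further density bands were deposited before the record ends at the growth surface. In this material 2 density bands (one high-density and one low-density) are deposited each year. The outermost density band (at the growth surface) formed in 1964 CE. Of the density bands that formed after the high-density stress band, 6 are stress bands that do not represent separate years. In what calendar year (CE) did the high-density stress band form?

1877 CE

180 density bands formed after the high-density stress band.
Removing the 6 false density bands leaves 180 − 6 = 174 true density bands beyond the high-density stress band.
Dividing by 2 density bands per year: 174 / 2 = 87 years.
1964 − 87 = 1877 CE.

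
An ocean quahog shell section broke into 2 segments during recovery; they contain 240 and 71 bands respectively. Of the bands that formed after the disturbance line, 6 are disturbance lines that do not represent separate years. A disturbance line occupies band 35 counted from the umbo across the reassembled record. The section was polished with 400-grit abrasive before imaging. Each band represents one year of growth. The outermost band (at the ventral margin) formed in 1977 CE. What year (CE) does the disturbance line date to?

Total bands = 240 + 71 = 311.
Between band 35 and the ventral margin there are 311 − 35 = 276 bands.
276 − 6 false = 270 true bands after the disturbance line.
The band at the ventral margin is 1977 CE, so the disturbance line dates to 1977 − 270 = 1707 CE.

1707 CE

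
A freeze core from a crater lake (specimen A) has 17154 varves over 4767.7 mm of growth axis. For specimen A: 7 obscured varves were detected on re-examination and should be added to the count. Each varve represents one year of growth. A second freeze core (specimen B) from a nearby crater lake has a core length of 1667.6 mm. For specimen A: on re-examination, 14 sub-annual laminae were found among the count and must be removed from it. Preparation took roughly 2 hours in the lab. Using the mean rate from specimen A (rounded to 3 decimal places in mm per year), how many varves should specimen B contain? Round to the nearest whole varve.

5999 varves

Specimen A: correcting the raw count gives 17154 − 14 + 7 = 17147 true varves.
A: Mean rate = 4767.7 mm / 17147 years ≈ 0.278 mm/year.
For B, 1667.6 / 0.278 = 5998.56 years ≈ 5999 varves.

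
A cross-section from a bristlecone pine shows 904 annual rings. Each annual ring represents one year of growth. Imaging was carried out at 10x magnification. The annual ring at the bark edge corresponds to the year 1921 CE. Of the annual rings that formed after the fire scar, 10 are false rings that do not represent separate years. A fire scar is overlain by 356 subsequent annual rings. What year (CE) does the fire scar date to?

1575 CE

There are 356 annual rings younger than the fire scar.
Excluding 10 false annual rings: 356 − 10 = 346.
1921 − 346 = 1575 CE.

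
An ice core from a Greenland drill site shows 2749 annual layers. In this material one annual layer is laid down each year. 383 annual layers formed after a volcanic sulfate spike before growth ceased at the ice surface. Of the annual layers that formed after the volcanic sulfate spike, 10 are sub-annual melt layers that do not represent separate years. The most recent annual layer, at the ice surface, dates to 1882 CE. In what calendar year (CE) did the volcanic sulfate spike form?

1509 CE

383 annual layers post-date the volcanic sulfate spike.
383 − 10 false = 373 true annual layers after the volcanic sulfate spike.
Counting back 373 years from 1882 CE places the volcanic sulfate spike in 1882 − 373 = 1509 CE.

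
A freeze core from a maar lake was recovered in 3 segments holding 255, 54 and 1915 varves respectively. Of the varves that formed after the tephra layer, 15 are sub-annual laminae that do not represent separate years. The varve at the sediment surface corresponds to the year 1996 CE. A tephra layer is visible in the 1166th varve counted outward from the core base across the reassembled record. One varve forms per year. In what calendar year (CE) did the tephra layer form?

Total varves = 255 + 54 + 1915 = 2224.
Between varve 1166 and the sediment surface there are 2224 − 1166 = 1058 varves.
1058 − 15 false = 1043 true varves after the tephra layer.
1996 − 1043 = 953 CE.

953 CE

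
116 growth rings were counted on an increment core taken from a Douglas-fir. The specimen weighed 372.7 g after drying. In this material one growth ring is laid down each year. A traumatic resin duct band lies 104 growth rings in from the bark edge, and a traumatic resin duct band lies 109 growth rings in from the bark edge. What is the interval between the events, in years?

109 − 104 = 5 growth rings lie between the two events.
One growth ring per year makes the interval 5 years.

5 years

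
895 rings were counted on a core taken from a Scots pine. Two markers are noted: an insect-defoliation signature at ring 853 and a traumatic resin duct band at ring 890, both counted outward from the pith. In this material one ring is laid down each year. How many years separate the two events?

37 years

Separation: 890 − 853 = 37 rings.
At one ring per year, 37 years elapsed between them.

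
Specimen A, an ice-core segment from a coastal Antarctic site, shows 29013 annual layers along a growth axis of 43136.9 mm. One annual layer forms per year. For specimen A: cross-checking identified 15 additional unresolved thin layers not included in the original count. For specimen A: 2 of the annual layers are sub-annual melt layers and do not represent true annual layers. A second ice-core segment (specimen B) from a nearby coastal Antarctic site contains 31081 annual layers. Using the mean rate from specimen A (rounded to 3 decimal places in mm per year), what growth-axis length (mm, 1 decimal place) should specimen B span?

46186.4 mm

Specimen A: adjusted count: 29013 − 2 + 15 = 29026 annual layers.
A: 43136.9 mm over 29026 years gives 43136.9 / 29026 ≈ 1.486 mm/year.
Length of B = 1.486 × 31081 = 46186.4 mm.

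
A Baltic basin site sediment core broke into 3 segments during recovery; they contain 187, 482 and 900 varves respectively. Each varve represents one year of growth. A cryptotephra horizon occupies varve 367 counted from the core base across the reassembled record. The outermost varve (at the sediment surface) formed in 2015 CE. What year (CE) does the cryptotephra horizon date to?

Total varves = 187 + 482 + 900 = 1569.
Between varve 367 and the sediment surface there are 1569 − 367 = 1202 varves.
2015 − 1202 = 813 CE.

813 CE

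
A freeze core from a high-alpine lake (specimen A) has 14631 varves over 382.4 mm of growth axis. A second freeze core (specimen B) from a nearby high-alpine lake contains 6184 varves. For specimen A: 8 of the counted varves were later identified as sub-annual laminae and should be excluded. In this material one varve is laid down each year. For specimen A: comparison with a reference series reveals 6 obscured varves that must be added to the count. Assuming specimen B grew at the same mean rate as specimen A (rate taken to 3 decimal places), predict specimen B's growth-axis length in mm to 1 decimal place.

Specimen A: correcting the raw count gives 14631 − 8 + 6 = 14629 true varves.
A: Extension rate ≈ 382.4 / 14629 = 0.026 mm/year.
For B, 0.026 mm/year × 6184 years = 160.8 mm.

160.8 mm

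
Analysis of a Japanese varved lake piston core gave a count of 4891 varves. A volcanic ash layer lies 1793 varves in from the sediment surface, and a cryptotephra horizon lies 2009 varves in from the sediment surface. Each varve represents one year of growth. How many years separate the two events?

The two markers are separated by 2009 − 1793 = 216 varves.
One varve per year makes the interval 216 years.

216 yr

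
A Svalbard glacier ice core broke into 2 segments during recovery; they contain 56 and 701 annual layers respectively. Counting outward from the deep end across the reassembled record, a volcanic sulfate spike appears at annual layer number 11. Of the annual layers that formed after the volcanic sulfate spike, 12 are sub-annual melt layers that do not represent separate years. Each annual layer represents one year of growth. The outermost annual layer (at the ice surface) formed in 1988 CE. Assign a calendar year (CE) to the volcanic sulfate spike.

Total annual layers = 56 + 701 = 757.
The volcanic sulfate spike sits at annual layer 11 from the deep end, so 757 − 11 = 746 annual layers formed after it.
Excluding 12 false annual layers: 746 − 12 = 734.
1988 − 734 = 1254 CE.

1254 CE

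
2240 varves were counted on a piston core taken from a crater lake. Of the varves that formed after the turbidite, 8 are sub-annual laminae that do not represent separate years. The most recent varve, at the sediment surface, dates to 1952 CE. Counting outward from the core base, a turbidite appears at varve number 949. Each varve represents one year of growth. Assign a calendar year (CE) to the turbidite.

Between varve 949 and the sediment surface there are 2240 − 949 = 1291 varves.
1291 − 8 false = 1283 true varves after the turbidite.
1952 − 1283 = 669 CE.

669 CE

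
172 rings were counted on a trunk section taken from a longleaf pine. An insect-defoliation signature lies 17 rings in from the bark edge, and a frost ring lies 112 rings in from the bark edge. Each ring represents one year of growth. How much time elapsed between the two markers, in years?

112 − 17 = 95 rings lie between the two events.
One ring per year makes the interval 95 years.

95 years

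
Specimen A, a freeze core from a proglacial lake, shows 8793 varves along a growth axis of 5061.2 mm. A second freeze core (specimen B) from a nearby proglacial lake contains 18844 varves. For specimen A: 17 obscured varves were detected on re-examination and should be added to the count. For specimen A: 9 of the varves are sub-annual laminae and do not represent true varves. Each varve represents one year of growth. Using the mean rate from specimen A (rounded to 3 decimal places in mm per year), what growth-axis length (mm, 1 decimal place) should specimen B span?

10835.3 mm

Specimen A: adjusted count: 8793 − 9 + 17 = 8801 varves.
A: Mean rate = 5061.2 mm / 8801 years ≈ 0.575 mm/yr.
B's length ≈ 0.575 × 18844 = 10835.3 mm.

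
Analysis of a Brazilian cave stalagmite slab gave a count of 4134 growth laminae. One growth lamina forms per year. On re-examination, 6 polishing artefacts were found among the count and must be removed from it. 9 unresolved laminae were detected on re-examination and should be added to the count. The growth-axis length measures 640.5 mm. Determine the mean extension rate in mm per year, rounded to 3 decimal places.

0.155 mm per year

Correcting the raw count gives 4134 − 6 + 9 = 4137 true growth laminae.
640.5 mm over 4137 years gives 640.5 / 4137 ≈ 0.155 mm per year.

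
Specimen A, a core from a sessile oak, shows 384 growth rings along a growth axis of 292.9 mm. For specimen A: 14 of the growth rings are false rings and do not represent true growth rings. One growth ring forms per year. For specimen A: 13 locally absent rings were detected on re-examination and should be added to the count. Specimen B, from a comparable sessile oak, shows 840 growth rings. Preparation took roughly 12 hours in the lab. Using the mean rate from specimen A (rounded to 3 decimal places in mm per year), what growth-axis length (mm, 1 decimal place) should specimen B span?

Specimen A: true growth ring count = 384 − 14 + 13 = 383.
A: Mean rate = 292.9 mm / 383 years ≈ 0.765 mm/year.
For B, 0.765 mm/year × 840 years = 642.6 mm.

642.6 mm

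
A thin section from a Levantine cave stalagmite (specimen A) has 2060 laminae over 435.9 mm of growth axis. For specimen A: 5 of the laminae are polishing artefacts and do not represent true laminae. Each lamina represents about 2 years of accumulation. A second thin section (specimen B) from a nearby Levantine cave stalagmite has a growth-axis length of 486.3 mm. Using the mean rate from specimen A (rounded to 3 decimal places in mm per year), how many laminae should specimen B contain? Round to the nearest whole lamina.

2294 laminae

Specimen A: true lamina count = 2060 − 5 = 2055.
Specimen A: 2055 laminae at 2 years each span 2055 × 2 = 4110 years.
A: 435.9 mm over 4110 years gives 435.9 / 4110 ≈ 0.106 mm/yr.
For B, 486.3 / 0.106 = 4587.74 years; at 2 years per lamina that is 4587.74 / 2 ≈ 2294 laminae.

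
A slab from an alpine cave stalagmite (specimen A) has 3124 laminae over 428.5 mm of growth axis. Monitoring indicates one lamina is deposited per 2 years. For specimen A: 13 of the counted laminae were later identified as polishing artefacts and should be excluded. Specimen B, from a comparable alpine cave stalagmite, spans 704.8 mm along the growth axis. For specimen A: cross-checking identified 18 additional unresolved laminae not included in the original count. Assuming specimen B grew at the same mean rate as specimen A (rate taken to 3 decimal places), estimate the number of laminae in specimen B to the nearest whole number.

5182 laminae

Specimen A: correcting the raw count gives 3124 − 13 + 18 = 3129 true laminae.
Specimen A: at 2 years per lamina, 3129 × 2 = 6258 years.
A: Mean rate = 428.5 mm / 6258 years ≈ 0.068 mm per year.
B spans 704.8 / 0.068 = 10364.71 years; at 2 years per lamina that is 10364.71 / 2 ≈ 5182 laminae.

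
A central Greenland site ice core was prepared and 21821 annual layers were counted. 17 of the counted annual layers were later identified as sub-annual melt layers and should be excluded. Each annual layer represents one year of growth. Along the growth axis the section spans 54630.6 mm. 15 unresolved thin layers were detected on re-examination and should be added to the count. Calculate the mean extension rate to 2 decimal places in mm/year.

2.50 mm/year

Correcting the raw count gives 21821 − 17 + 15 = 21819 true annual layers.
54630.6 mm over 21819 years gives 54630.6 / 21819 ≈ 2.50 mm/year.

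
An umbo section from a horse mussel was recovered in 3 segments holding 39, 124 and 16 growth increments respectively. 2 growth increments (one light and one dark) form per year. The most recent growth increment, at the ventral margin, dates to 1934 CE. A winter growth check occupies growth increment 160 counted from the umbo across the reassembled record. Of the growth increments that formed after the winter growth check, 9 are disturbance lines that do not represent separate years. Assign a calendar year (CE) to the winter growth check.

Total growth increments = 39 + 124 + 16 = 179.
The winter growth check sits at growth increment 160 from the umbo, so 179 − 160 = 19 growth increments formed after it.
Excluding 9 false growth increments: 19 − 9 = 10.
Dividing by 2 growth increments per year: 10 / 2 = 5 years.
Counting back 5 years from 1934 CE places the winter growth check in 1934 − 5 = 1929 CE.

1929 CE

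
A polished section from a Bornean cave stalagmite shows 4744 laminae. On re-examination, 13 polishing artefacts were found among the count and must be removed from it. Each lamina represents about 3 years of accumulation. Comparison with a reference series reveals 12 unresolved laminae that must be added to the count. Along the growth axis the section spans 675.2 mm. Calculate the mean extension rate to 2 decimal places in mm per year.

Correcting the raw count gives 4744 − 13 + 12 = 4743 true laminae.
Multiplying by 3 years per lamina: 4743 × 3 = 14229 years.
Extension rate ≈ 675.2 / 14229 = 0.05 mm per year.

0.05 mm per year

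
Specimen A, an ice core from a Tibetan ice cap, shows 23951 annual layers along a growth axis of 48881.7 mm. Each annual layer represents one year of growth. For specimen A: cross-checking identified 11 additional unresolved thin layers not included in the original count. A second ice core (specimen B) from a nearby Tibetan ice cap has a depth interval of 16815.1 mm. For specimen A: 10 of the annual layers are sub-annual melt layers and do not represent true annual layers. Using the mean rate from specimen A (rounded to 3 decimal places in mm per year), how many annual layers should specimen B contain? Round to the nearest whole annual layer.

Specimen A: after corrections the count is 23951 − 10 + 11 = 23952 annual layers.
A: Extension rate ≈ 48881.7 / 23952 = 2.041 mm per year.
For B, 16815.1 / 2.041 = 8238.66 years ≈ 8239 annual layers.

8239 annual layers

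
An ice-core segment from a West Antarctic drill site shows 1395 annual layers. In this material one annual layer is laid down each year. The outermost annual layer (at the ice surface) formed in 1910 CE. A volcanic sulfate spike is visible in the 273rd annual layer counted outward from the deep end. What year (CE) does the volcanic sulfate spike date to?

1395 − 273 = 1122 annual layers lie beyond the volcanic sulfate spike toward the ice surface.
The annual layer at the ice surface is 1910 CE, so the volcanic sulfate spike dates to 1910 − 1122 = 788 CE.

788 CE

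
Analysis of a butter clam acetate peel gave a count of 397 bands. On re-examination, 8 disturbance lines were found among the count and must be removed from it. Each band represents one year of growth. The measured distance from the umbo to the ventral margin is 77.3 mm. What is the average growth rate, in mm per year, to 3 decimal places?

Adjusted count: 397 − 8 = 389 bands.
77.3 mm over 389 years gives 77.3 / 389 ≈ 0.199 mm per year.

0.199 mm per year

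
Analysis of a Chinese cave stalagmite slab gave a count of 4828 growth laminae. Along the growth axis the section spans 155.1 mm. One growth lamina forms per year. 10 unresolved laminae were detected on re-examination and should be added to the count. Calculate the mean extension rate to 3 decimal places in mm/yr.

0.032 mm/yr

Correcting the raw count gives 4828 + 10 = 4838 true growth laminae.
Extension rate ≈ 155.1 / 4838 = 0.032 mm/yr.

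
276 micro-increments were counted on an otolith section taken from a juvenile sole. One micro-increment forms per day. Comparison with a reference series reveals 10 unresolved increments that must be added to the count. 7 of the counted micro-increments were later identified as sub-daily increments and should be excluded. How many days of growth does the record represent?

Correcting the raw count gives 276 − 7 + 10 = 279 true micro-increments.
With a one-to-one micro-increment periodicity this is 279 days.

279 days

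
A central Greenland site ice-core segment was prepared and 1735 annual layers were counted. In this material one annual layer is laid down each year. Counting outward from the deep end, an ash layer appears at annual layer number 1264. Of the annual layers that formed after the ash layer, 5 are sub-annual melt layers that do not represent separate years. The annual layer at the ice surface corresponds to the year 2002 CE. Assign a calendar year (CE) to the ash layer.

1536 CE

The ash layer sits at annual layer 1264 from the deep end, so 1735 − 1264 = 471 annual layers formed after it.
471 − 5 false = 466 true annual layers after the ash layer.
2002 − 466 = 1536 CE.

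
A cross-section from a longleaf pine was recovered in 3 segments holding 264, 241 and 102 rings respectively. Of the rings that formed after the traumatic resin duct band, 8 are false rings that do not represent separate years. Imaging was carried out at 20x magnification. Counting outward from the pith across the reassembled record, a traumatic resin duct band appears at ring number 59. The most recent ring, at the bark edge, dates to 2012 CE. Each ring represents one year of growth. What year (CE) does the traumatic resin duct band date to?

1472 CE

Total rings = 264 + 241 + 102 = 607.
607 − 59 = 548 rings lie beyond the traumatic resin duct band toward the bark edge.
548 − 8 false = 540 true rings after the traumatic resin duct band.
2012 − 540 = 1472 CE.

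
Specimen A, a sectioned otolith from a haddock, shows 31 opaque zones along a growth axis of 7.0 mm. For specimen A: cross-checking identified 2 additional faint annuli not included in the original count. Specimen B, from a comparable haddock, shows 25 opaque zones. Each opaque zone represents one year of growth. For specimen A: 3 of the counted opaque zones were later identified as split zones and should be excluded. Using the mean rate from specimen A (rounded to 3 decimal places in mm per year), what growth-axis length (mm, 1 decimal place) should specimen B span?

Specimen A: adjusted count: 31 − 3 + 2 = 30 opaque zones.
A: Mean rate = 7.0 mm / 30 years ≈ 0.233 mm/yr.
For B, 0.233 mm/year × 25 years = 5.8 mm.

5.8 mm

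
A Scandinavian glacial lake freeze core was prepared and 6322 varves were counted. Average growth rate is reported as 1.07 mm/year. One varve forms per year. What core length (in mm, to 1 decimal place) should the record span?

6764.5 mm

The record spans 6322 years at 1.07 mm per year.
Length ≈ 1.07 × 6322 = 6764.5 mm.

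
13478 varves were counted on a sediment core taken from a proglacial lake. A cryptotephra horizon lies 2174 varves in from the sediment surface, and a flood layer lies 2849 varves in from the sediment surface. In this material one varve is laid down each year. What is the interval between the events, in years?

2849 − 2174 = 675 varves lie between the two events.
At one varve per year, 675 years elapsed between them.

675 yr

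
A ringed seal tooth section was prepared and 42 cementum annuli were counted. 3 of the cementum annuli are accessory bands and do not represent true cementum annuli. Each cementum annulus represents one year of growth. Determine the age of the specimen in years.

39 years

Adjusted count: 42 − 3 = 39 cementum annuli.
At one cementum annulus per year, that is 39 years.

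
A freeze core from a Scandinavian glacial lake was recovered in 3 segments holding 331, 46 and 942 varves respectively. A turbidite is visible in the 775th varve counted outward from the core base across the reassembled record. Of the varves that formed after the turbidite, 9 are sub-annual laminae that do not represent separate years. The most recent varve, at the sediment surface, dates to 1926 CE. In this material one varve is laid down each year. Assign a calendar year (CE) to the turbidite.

Total varves = 331 + 46 + 942 = 1319.
1319 − 775 = 544 varves lie beyond the turbidite toward the sediment surface.
Removing the 9 false varves leaves 544 − 9 = 535 true varves beyond the turbidite.
Counting back 535 years from 1926 CE places the turbidite in 1926 − 535 = 1391 CE.

1391 CE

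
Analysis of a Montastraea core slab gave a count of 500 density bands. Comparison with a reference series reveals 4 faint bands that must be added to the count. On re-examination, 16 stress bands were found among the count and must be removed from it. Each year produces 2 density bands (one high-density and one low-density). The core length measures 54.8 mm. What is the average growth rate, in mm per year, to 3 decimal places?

Correcting the raw count gives 500 − 16 + 4 = 488 true density bands.
With 2 density bands per year, 488 / 2 = 244 years.
Mean rate = 54.8 mm / 244 years ≈ 0.225 mm per year.

0.225 mm per year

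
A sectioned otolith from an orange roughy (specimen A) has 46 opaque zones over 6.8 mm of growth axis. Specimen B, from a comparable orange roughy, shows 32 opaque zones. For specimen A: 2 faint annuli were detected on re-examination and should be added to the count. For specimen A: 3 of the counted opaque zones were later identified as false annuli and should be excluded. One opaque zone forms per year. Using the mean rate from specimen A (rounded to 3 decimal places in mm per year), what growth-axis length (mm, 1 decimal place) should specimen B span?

4.8 mm

Specimen A: adjusted count: 46 − 3 + 2 = 45 opaque zones.
A: Mean rate = 6.8 mm / 45 years ≈ 0.151 mm/yr.
B's length ≈ 0.151 × 32 = 4.8 mm.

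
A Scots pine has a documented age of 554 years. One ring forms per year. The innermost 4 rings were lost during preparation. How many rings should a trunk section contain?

Expected rings over 554 years: 554.
554 − 4 missed = 550 rings expected in the prepared section.

550 rings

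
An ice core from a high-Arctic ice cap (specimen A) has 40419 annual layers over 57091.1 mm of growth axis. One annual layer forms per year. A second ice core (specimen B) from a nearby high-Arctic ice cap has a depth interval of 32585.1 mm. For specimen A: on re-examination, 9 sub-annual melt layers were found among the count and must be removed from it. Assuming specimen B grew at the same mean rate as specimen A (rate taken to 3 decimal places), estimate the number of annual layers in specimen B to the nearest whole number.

23061 annual layers

Specimen A: after corrections the count is 40419 − 9 = 40410 annual layers.
A: Mean rate = 57091.1 mm / 40410 years ≈ 1.413 mm/yr.
For B, 32585.1 / 1.413 = 23060.93 years ≈ 23061 annual layers.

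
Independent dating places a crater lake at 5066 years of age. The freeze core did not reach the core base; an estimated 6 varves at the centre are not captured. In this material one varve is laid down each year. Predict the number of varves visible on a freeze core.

5060 varves

One varve per year gives 5066 varves over 5066 years.
Less the 6 uncaptured varves: 5066 − 6 = 5060.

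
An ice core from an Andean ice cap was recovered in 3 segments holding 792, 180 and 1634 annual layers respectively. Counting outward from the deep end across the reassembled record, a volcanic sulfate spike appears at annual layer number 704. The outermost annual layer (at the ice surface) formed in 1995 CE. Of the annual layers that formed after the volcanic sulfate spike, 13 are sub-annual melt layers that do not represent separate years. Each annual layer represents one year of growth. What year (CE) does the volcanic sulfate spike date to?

Total annual layers = 792 + 180 + 1634 = 2606.
2606 − 704 = 1902 annual layers lie beyond the volcanic sulfate spike toward the ice surface.
Removing the 13 false annual layers leaves 1902 − 13 = 1889 true annual layers beyond the volcanic sulfate spike.
The annual layer at the ice surface is 1995 CE, so the volcanic sulfate spike dates to 1995 − 1889 = 106 CE.

106 CE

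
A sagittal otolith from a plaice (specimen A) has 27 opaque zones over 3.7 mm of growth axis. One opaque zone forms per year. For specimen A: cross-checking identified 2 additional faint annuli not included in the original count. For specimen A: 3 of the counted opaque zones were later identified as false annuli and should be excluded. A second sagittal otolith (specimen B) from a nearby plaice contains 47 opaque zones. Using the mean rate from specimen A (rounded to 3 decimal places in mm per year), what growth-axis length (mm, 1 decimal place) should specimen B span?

6.7 mm

Specimen A: after corrections the count is 27 − 3 + 2 = 26 opaque zones.
A: 3.7 mm over 26 years gives 3.7 / 26 ≈ 0.142 mm per year.
B's length ≈ 0.142 × 47 = 6.7 mm.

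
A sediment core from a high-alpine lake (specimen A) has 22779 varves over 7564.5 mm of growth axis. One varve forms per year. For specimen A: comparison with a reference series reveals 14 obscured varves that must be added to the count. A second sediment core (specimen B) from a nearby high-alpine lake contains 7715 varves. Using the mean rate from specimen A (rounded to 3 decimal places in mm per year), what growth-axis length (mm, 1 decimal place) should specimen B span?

2561.4 mm

Specimen A: correcting the raw count gives 22779 + 14 = 22793 true varves.
A: Mean rate = 7564.5 mm / 22793 years ≈ 0.332 mm/year.
B's length ≈ 0.332 × 7715 = 2561.4 mm.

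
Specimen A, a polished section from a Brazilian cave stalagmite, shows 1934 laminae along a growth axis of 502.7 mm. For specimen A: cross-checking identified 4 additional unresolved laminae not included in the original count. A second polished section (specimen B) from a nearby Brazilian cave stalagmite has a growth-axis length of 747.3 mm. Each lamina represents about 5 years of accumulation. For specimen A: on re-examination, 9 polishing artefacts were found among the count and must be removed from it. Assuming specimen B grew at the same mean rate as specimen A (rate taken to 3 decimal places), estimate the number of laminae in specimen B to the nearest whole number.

2874 laminae

Specimen A: true lamina count = 1934 − 9 + 4 = 1929.
Specimen A: at 5 years per lamina, 1929 × 5 = 9645 years.
A: Extension rate ≈ 502.7 / 9645 = 0.052 mm/yr.
Specimen B: 747.3 mm / 0.052 mm per year = 14371.15 years; at 5 years per lamina that is 14371.15 / 5 ≈ 2874 laminae.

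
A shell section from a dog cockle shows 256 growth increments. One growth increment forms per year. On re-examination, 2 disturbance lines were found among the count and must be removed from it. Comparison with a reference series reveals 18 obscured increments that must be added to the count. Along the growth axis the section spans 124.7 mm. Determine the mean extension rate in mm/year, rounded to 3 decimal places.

0.458 mm/year

Adjusted count: 256 − 2 + 18 = 272 growth increments.
Extension rate ≈ 124.7 / 272 = 0.458 mm/year.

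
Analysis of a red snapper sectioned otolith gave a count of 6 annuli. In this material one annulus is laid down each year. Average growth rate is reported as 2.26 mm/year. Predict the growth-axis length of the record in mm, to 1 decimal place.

6 years of growth are recorded.
Predicted length = 2.26 mm/year × 6 years = 13.6 mm.

13.6 mm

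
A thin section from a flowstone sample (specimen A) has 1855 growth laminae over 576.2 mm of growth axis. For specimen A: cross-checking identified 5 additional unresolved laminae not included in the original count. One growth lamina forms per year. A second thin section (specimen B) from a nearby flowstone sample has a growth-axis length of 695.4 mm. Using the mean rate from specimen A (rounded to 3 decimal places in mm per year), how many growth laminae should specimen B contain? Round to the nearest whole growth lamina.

Specimen A: adjusted count: 1855 + 5 = 1860 growth laminae.
A: Extension rate ≈ 576.2 / 1860 = 0.310 mm per year.
Specimen B: 695.4 mm / 0.310 mm per year = 2243.23 years ≈ 2243 growth laminae.

2243 growth laminae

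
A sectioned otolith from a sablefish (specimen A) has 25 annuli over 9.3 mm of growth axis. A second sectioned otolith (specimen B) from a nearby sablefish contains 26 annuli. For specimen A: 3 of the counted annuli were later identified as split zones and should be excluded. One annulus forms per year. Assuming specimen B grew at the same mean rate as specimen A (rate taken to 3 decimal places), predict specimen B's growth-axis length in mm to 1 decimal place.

11.0 mm

Specimen A: after corrections the count is 25 − 3 = 22 annuli.
A: 9.3 mm over 22 years gives 9.3 / 22 ≈ 0.423 mm per year.
For B, 0.423 mm/year × 26 years = 11.0 mm.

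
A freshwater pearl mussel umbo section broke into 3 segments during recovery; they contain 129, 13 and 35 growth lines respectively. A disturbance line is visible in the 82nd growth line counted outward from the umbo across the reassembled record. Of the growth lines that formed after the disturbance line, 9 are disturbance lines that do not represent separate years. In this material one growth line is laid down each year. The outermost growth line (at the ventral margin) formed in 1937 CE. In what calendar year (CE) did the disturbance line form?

Total growth lines = 129 + 13 + 35 = 177.
177 − 82 = 95 growth lines lie beyond the disturbance line toward the ventral margin.
95 − 9 false = 86 true growth lines after the disturbance line.
The growth line at the ventral margin is 1937 CE, so the disturbance line dates to 1937 − 86 = 1851 CE.

1851 CE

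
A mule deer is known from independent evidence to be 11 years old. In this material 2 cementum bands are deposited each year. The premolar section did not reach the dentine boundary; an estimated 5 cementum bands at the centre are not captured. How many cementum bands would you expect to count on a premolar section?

17 cementum bands

11 years at 2 cementum bands per year gives 11 × 2 = 22 cementum bands.
22 − 5 missed = 17 cementum bands expected in the prepared section.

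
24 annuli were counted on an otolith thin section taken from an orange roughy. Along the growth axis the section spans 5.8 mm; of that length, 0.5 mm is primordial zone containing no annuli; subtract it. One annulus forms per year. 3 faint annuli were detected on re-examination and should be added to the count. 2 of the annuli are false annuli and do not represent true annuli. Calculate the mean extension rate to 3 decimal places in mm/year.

True annulus count = 24 − 2 + 3 = 25.
The growth record spans 5.8 − 0.5 = 5.3 mm.
Extension rate ≈ 5.3 / 25 = 0.212 mm/year.

0.212 mm/year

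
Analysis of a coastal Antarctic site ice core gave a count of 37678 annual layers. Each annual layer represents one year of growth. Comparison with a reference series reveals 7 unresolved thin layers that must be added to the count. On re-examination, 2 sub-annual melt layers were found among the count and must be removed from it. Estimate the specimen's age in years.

Adjusted count: 37678 − 2 + 7 = 37683 annual layers.
With a one-to-one annual layer periodicity this is 37683 years.

37683 yr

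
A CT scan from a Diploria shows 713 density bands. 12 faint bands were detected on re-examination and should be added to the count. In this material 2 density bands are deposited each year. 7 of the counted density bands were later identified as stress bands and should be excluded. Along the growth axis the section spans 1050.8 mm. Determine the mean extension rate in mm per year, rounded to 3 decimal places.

True density band count = 713 − 7 + 12 = 718.
718 density bands at 2 per year is 718 / 2 = 359 years.
1050.8 mm over 359 years gives 1050.8 / 359 ≈ 2.927 mm per year.

2.927 mm per year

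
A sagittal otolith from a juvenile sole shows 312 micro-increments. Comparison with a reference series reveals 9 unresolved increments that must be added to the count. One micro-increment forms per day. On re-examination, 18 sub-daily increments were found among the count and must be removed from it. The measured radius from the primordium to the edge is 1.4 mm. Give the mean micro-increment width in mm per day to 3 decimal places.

Adjusted count: 312 − 18 + 9 = 303 micro-increments.
1.4 mm over 303 days gives 1.4 / 303 ≈ 0.005 mm per day.

0.005 mm per day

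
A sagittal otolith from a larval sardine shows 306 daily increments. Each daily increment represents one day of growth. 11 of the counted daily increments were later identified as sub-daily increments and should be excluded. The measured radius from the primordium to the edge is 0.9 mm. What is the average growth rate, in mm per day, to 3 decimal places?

0.003 mm per day

After corrections the count is 306 − 11 = 295 daily increments.
0.9 mm over 295 days gives 0.9 / 295 ≈ 0.003 mm per day.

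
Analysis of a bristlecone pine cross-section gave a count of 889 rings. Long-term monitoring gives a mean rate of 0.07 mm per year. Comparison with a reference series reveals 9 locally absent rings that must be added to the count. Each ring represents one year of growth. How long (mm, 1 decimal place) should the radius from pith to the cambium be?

62.9 mm

True ring count = 889 + 9 = 898.
Length ≈ 0.07 × 898 = 62.9 mm.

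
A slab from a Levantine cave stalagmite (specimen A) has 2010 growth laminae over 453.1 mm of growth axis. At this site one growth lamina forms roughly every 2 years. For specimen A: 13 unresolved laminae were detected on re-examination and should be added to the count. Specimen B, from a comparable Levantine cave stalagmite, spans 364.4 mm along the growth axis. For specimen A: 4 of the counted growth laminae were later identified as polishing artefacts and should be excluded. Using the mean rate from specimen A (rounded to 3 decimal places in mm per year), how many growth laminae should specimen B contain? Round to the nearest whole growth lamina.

Specimen A: adjusted count: 2010 − 4 + 13 = 2019 growth laminae.
Specimen A: at 2 years per growth lamina, 2019 × 2 = 4038 years.
A: Extension rate ≈ 453.1 / 4038 = 0.112 mm/year.
Specimen B: 364.4 mm / 0.112 mm per year = 3253.57 years; at 2 years per growth lamina that is 3253.57 / 2 ≈ 1627 growth laminae.

1627 growth laminae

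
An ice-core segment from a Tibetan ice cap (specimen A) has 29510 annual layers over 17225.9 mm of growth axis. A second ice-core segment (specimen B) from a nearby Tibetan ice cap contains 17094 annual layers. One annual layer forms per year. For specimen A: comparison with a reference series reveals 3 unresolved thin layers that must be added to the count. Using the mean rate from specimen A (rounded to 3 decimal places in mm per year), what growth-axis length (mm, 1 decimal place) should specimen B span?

Specimen A: true annual layer count = 29510 + 3 = 29513.
A: 17225.9 mm over 29513 years gives 17225.9 / 29513 ≈ 0.584 mm/year.
B's length ≈ 0.584 × 17094 = 9982.9 mm.

9982.9 mm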